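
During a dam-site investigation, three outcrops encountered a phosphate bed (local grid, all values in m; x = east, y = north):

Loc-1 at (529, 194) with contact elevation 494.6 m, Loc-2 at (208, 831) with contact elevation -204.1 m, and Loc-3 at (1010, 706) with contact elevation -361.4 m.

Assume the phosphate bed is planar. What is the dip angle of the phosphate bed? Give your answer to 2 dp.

53.62°

Two edge vectors: Loc-1→Loc-2 = (-321, 637, -698.7), Loc-1→Loc-3 = (481, 512, -856).
Normal n = (Loc-1→Loc-2) × (Loc-1→Loc-3) = (-187537.6, -610850.7, -470749).
So ∂z/∂x = −n_x/n_z = −0.39838 and ∂z/∂y = −n_y/n_z = −1.29761.
Gradient magnitude |∇z| = √(a² + b²) = √(0.15871 + 1.68380) = 1.35739.
True dip = arctan(1.35739) = 53.62°, dipping toward NNE (azimuth ≈ 017°).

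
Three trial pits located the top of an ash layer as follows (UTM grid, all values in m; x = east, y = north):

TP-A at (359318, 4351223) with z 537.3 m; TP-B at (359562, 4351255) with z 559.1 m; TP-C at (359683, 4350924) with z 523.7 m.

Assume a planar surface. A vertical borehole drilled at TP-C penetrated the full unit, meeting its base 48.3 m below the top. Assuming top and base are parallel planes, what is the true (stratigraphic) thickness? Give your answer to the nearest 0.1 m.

47.8 m

Let the plane be z = a·x + b·y + c.
TP-B−TP-A: 244a + 32b = 21.8;  TP-C−TP-A: 365a − 299b = −13.6.
Solving gives a = 0.07187, b = 0.13322.
|∇z| = √(a²+b²) = 0.15137, so dip δ = arctan(0.15137) = 8.61°.
True thickness = vertical thickness × cos δ = 48.3 × cos 8.61° = 47.8 m.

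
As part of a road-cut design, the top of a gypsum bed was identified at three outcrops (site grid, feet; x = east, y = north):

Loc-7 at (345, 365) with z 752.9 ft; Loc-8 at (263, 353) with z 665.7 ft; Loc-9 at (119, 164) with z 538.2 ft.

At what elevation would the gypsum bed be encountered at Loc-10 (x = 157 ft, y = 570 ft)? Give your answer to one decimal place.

Two edge vectors: Loc-7→Loc-8 = (-82, -12, -87.2), Loc-7→Loc-9 = (-226, -201, -214.7).
Normal n = (Loc-7→Loc-8) × (Loc-7→Loc-9) = (-14950.8, 2101.8, 13770).
So ∂z/∂x = −n_x/n_z = 1.08575 and ∂z/∂y = −n_y/n_z = −0.15264.
Intercept c from Loc-7: 752.9 − 374.58 + 55.71 = 434.03.
At (157, 570): z = 170.5 − 87.0 + 434.03 = 517.5 ft.

517.5 ft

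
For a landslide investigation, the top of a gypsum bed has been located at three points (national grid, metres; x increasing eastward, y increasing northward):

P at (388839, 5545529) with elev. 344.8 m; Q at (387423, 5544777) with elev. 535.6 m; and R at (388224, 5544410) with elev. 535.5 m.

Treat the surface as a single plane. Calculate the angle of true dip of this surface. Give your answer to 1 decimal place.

Let the plane be z = a·x + b·y + c.
Q−P: −1416a − 752b = 190.8;  R−P: −615a − 1119b = 190.7.
Solving gives a = −0.06248, b = −0.13608.
Gradient magnitude |∇z| = √(a² + b²) = √(0.00390 + 0.01852) = 0.14974.
True dip = arctan(0.14974) = 8.5°, dipping toward NNE (azimuth ≈ 025°).

8.5°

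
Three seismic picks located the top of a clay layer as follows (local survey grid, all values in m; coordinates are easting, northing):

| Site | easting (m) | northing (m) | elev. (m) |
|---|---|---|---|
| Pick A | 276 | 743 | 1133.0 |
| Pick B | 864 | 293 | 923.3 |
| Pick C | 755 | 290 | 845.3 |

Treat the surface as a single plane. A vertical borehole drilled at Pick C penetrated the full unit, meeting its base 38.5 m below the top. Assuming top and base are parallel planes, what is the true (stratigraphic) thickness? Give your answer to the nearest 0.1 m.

21.2 m

Two edge vectors: Pick A→Pick B = (588, -450, -209.7), Pick A→Pick C = (479, -453, -287.7).
Normal n = (Pick A→Pick B) × (Pick A→Pick C) = (34470.9, 68721.3, -50814).
So ∂z/∂easting = −n_x/n_z = 0.67837 and ∂z/∂northing = −n_y/n_z = 1.35241.
|∇z| = √(a²+b²) = 1.51301, so dip δ = arctan(1.51301) = 56.54°.
True thickness = vertical thickness × cos δ = 38.5 × cos 56.54° = 21.2 m.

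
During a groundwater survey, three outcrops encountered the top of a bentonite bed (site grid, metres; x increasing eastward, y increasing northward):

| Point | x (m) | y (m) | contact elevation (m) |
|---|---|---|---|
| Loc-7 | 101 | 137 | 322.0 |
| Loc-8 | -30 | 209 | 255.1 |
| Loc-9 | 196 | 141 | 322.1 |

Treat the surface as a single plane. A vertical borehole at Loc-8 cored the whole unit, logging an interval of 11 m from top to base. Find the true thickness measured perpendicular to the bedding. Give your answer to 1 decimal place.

8.3 m

Two edge vectors: Loc-7→Loc-8 = (-131, 72, -66.9), Loc-7→Loc-9 = (95, 4, 0.1).
Normal n = (Loc-7→Loc-8) × (Loc-7→Loc-9) = (274.8, -6342.4, -7364).
So ∂z/∂x = −n_x/n_z = 0.03732 and ∂z/∂y = −n_y/n_z = −0.86127.
|∇z| = √(a²+b²) = 0.86208, so dip δ = arctan(0.86208) = 40.76°.
True thickness = vertical thickness × cos δ = 11 × cos 40.76° = 8.3 m.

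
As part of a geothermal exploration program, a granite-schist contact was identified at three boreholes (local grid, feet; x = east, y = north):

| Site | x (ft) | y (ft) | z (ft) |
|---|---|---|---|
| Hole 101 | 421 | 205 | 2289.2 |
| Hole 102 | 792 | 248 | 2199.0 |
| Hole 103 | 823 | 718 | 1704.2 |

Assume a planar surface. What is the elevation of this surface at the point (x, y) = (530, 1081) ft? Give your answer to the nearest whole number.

Two edge vectors: Hole 101→Hole 102 = (371, 43, -90.2), Hole 101→Hole 103 = (402, 513, -585).
Normal n = (Hole 101→Hole 102) × (Hole 101→Hole 103) = (21117.6, 180774.6, 173037).
So ∂z/∂x = −n_x/n_z = −0.12204 and ∂z/∂y = −n_y/n_z = −1.04472.
Intercept c from Hole 101: 2289.2 + 51.38 + 214.17 = 2554.75.
At (530, 1081): z = −64.7 − 1129.3 + 2554.75 = 1360.7 ft.

1361 ft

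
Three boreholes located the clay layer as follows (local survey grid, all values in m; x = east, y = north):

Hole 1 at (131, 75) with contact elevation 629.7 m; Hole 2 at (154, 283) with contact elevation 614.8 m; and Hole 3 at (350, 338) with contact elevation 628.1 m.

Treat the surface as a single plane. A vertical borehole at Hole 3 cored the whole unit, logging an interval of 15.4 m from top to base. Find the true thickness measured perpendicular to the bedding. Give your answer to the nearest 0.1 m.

Two edge vectors: Hole 1→Hole 2 = (23, 208, -14.9), Hole 1→Hole 3 = (219, 263, -1.6).
Normal n = (Hole 1→Hole 2) × (Hole 1→Hole 3) = (3585.9, -3226.3, -39503).
So ∂z/∂x = −n_x/n_z = 0.09078 and ∂z/∂y = −n_y/n_z = −0.08167.
|∇z| = √(a²+b²) = 0.12211, so dip δ = arctan(0.12211) = 6.96°.
True thickness = vertical thickness × cos δ = 15.4 × cos 6.96° = 15.3 m.

15.3 m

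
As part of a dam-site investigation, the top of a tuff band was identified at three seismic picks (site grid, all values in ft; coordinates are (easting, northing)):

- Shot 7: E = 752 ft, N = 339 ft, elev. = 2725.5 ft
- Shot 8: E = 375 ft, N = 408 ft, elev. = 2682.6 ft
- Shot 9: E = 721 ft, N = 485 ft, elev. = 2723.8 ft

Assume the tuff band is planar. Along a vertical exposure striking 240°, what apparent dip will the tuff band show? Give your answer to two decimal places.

6.11°

Two edge vectors: Shot 7→Shot 8 = (-377, 69, -42.9), Shot 7→Shot 9 = (-31, 146, -1.7).
Normal n = (Shot 7→Shot 8) × (Shot 7→Shot 9) = (6146.1, 689, -52903).
So ∂z/∂E = −n_x/n_z = 0.11618 and ∂z/∂N = −n_y/n_z = 0.01302.
Unit vector along 240° is (sin 240°, cos 240°) = (-0.8660, -0.5000).
Slope in that direction = a·(-0.8660) + b·(-0.5000) = −0.10712.
Apparent dip = arctan|0.10712| = 6.11° (true dip is 6.7°, so apparent ≤ true as expected).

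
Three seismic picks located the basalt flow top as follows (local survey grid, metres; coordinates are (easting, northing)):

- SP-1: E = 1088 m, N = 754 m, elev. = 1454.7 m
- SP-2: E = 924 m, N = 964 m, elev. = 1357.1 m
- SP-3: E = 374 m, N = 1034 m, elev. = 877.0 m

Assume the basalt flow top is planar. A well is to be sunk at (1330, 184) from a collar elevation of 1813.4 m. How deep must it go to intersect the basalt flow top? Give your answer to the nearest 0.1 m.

Let the plane be z = a·E + b·N + c.
SP-2−SP-1: −164a + 210b = −97.6;  SP-3−SP-1: −714a + 280b = −577.7.
Solving gives a = 0.903567, b = 0.240881.
Then c = 1454.7 − a·1088 − b·754 = 290.00.
At (1330, 184): z_contact = 1201.74 + 44.32 + 290.00 = 1536.06 m.
Depth below ground = 1813.4 − 1536.06 = 277.3 m.

277.3 m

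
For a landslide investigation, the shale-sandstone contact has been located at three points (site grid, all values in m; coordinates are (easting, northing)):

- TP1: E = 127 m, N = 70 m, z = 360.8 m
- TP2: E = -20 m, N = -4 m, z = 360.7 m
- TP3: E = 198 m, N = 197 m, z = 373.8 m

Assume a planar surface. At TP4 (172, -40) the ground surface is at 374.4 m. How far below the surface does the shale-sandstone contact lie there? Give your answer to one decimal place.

Let the plane be z = a·E + b·N + c.
TP2−TP1: −147a − 74b = −0.1;  TP3−TP1: 71a + 127b = 13.
Solving gives a = −0.07076, b = 0.14192.
Then c = 360.8 − a·127 − b·70 = 359.85.
At (172, -40): z_contact = −12.17 − 5.68 + 359.85 = 342.00 m.
Depth below ground = 374.4 − 342.00 = 32.4 m.

32.4 m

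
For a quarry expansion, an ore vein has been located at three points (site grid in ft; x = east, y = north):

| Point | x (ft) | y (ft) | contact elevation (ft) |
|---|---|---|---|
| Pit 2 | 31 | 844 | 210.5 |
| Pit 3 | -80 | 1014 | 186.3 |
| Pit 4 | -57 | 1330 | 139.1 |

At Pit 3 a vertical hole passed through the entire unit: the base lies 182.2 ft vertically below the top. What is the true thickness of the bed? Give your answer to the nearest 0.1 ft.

180.2 ft

Let the plane be z = a·x + b·y + c.
Pit 3−Pit 2: −111a + 170b = −24.2;  Pit 4−Pit 2: −88a + 486b = −71.4.
Solving gives a = −0.00967, b = −0.14866.
|∇z| = √(a²+b²) = 0.14898, so dip δ = arctan(0.14898) = 8.47°.
True thickness = vertical thickness × cos δ = 182.2 × cos 8.47° = 180.2 ft.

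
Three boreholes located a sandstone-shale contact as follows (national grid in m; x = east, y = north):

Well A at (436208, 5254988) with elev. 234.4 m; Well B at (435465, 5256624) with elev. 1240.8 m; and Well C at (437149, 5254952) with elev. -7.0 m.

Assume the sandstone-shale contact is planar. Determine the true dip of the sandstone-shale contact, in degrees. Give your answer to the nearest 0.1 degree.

29.3°

Two edge vectors: Well A→Well B = (-743, 1636, 1006.4), Well A→Well C = (941, -36, -241.4).
Normal n = (Well A→Well B) × (Well A→Well C) = (-358700, 767662.2, -1512728).
So ∂z/∂x = −n_x/n_z = −0.23712 and ∂z/∂y = −n_y/n_z = 0.50747.
Gradient magnitude |∇z| = √(a² + b²) = √(0.05623 + 0.25752) = 0.56013.
True dip = arctan(0.56013) = 29.3°, dipping toward SSE (azimuth ≈ 155°).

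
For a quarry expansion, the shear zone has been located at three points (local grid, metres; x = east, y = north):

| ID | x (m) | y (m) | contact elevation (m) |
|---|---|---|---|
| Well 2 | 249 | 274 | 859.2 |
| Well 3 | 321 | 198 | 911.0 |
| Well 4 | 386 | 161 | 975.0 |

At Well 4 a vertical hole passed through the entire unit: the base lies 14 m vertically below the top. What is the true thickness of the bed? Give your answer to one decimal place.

Let the plane be z = a·x + b·y + c.
Well 3−Well 2: 72a − 76b = 51.8;  Well 4−Well 2: 137a − 113b = 115.8.
Solving gives a = 1.29499, b = 0.54525.
|∇z| = √(a²+b²) = 1.40510, so dip δ = arctan(1.40510) = 54.56°.
True thickness = vertical thickness × cos δ = 14 × cos 54.56° = 8.1 m.

8.1 m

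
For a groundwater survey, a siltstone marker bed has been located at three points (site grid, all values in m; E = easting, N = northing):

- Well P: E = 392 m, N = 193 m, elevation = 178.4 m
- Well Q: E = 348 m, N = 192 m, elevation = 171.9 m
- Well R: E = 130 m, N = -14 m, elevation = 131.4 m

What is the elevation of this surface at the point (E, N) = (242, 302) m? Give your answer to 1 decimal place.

Let the plane be z = a·E + b·N + c.
Well Q−Well P: −44a − 1b = −6.5;  Well R−Well P: −262a − 207b = −47.
Solving gives a = 0.14679, b = 0.04126.
Then c = 178.4 − a·392 − b·193 = 112.90.
At (242, 302): z = 35.5 + 12.5 + 112.90 = 160.9 m.

160.9 m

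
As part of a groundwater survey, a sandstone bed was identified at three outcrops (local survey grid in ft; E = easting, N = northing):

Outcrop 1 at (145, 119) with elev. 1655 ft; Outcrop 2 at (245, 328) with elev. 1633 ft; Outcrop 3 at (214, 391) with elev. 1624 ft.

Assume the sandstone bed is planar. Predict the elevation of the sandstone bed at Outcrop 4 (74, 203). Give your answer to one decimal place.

Two edge vectors: Outcrop 1→Outcrop 2 = (100, 209, -22), Outcrop 1→Outcrop 3 = (69, 272, -31).
Normal n = (Outcrop 1→Outcrop 2) × (Outcrop 1→Outcrop 3) = (-495, 1582, 12779).
So ∂z/∂E = −n_x/n_z = 0.03874 and ∂z/∂N = −n_y/n_z = −0.12380.
Intercept c from Outcrop 1: 1655 − 5.62 + 14.73 = 1664.12.
At (74, 203): z = 2.9 − 25.1 + 1664.12 = 1641.9 ft.

1641.9 ft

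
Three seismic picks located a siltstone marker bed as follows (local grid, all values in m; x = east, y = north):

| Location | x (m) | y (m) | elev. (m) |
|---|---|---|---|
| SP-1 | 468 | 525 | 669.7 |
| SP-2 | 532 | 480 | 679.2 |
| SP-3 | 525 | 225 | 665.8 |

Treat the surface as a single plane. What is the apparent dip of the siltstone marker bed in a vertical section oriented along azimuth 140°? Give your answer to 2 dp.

4.60°

Two edge vectors: SP-1→SP-2 = (64, -45, 9.5), SP-1→SP-3 = (57, -300, -3.9).
Normal n = (SP-1→SP-2) × (SP-1→SP-3) = (3025.5, 791.1, -16635).
So ∂z/∂x = −n_x/n_z = 0.18188 and ∂z/∂y = −n_y/n_z = 0.04756.
Unit vector along 140° is (sin 140°, cos 140°) = (0.6428, -0.7660).
Slope in that direction = a·(0.6428) + b·(-0.7660) = 0.08048.
Apparent dip = arctan|0.08048| = 4.60° (true dip is 10.6°, so apparent ≤ true as expected).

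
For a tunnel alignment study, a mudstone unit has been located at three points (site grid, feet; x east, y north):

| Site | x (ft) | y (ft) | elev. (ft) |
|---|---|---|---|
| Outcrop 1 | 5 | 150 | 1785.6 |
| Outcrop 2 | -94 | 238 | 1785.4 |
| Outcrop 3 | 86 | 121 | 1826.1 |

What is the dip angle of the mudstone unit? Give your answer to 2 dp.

Two edge vectors: Outcrop 1→Outcrop 2 = (-99, 88, -0.2), Outcrop 1→Outcrop 3 = (81, -29, 40.5).
Normal n = (Outcrop 1→Outcrop 2) × (Outcrop 1→Outcrop 3) = (3558.2, 3993.3, -4257).
So ∂z/∂x = −n_x/n_z = 0.83585 and ∂z/∂y = −n_y/n_z = 0.93805.
Gradient magnitude |∇z| = √(a² + b²) = √(0.69864 + 0.87995) = 1.25642.
True dip = arctan(1.25642) = 51.48°, dipping toward SW (azimuth ≈ 222°).

51.48°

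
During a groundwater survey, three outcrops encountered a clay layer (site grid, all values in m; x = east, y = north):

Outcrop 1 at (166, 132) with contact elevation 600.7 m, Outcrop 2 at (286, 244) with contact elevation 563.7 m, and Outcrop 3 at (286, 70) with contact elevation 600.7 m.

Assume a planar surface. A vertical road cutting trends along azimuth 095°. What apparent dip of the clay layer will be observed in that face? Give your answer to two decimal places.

5.19°

Let the plane be z = a·x + b·y + c.
Outcrop 2−Outcrop 1: 120a + 112b = −37;  Outcrop 3−Outcrop 1: 120a − 62b = 0.
Solving gives a = −0.10987, b = −0.21264.
Unit vector along 095° is (sin 95°, cos 95°) = (0.9962, -0.0872).
Slope in that direction = a·(0.9962) + b·(-0.0872) = −0.09091.
Apparent dip = arctan|0.09091| = 5.19° (true dip is 13.5°, so apparent ≤ true as expected).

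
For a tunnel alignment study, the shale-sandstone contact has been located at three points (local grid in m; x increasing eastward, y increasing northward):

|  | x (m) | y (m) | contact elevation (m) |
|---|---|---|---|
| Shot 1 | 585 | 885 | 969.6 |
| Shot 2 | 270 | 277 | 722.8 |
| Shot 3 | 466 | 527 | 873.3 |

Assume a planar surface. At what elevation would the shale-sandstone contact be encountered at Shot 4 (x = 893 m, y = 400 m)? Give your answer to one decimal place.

Two edge vectors: Shot 1→Shot 2 = (-315, -608, -246.8), Shot 1→Shot 3 = (-119, -358, -96.3).
Normal n = (Shot 1→Shot 2) × (Shot 1→Shot 3) = (-29804, -965.3, 40418).
So ∂z/∂x = −n_x/n_z = 0.73739 and ∂z/∂y = −n_y/n_z = 0.02388.
Intercept c from Shot 1: 969.6 − 431.38 − 21.14 = 517.09.
At (893, 400): z = 658.5 + 9.6 + 517.09 = 1185.1 m.

1185.1 m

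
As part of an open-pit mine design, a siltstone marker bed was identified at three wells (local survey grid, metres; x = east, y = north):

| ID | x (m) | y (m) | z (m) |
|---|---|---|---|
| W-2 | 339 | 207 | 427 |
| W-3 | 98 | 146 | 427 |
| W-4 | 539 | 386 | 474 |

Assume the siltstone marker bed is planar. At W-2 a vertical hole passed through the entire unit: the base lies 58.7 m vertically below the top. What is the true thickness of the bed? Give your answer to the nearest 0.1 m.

Let the plane be z = a·x + b·y + c.
W-3−W-2: −241a − 61b = 0;  W-4−W-2: 200a + 179b = 47.
Solving gives a = −0.09267, b = 0.36611.
|∇z| = √(a²+b²) = 0.37765, so dip δ = arctan(0.37765) = 20.69°.
True thickness = vertical thickness × cos δ = 58.7 × cos 20.69° = 54.9 m.

54.9 m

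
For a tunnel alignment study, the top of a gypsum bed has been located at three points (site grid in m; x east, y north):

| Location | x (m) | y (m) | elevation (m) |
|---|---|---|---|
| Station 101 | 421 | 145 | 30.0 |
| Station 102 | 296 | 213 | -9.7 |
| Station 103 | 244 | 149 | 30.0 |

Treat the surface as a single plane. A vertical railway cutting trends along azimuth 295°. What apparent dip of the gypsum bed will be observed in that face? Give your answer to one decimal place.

13.8°

Two edge vectors: Station 101→Station 102 = (-125, 68, -39.7), Station 101→Station 103 = (-177, 4, 0).
Normal n = (Station 101→Station 102) × (Station 101→Station 103) = (158.8, 7026.9, 11536).
So ∂z/∂x = −n_x/n_z = −0.01377 and ∂z/∂y = −n_y/n_z = −0.60913.
Unit vector along 295° is (sin 295°, cos 295°) = (-0.9063, 0.4226).
Slope in that direction = a·(-0.9063) + b·(0.4226) = −0.24495.
Apparent dip = arctan|0.24495| = 13.8° (true dip is 31.4°, so apparent ≤ true as expected).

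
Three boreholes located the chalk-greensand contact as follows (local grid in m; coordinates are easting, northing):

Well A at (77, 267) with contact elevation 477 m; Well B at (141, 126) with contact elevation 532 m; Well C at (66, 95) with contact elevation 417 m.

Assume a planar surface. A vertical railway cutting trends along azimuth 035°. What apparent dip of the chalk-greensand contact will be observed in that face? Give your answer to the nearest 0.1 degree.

45.8°

Let the plane be z = a·easting + b·northing + c.
Well B−Well A: 64a − 141b = 55;  Well C−Well A: −11a − 172b = −60.
Solving gives a = 1.42687, b = 0.25758.
Unit vector along 035° is (sin 35°, cos 35°) = (0.5736, 0.8192).
Slope in that direction = a·(0.5736) + b·(0.8192) = 1.02942.
Apparent dip = arctan|1.02942| = 45.8° (true dip is 55.4°, so apparent ≤ true as expected).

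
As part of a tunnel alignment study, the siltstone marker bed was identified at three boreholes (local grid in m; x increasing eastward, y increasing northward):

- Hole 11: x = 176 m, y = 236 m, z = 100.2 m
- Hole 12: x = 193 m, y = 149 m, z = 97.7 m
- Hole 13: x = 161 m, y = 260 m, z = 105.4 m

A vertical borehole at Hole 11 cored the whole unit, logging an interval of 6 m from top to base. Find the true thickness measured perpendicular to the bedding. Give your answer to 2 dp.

Two edge vectors: Hole 11→Hole 12 = (17, -87, -2.5), Hole 11→Hole 13 = (-15, 24, 5.2).
Normal n = (Hole 11→Hole 12) × (Hole 11→Hole 13) = (-392.4, -50.9, -897).
So ∂z/∂x = −n_x/n_z = −0.43746 and ∂z/∂y = −n_y/n_z = −0.05674.
|∇z| = √(a²+b²) = 0.44112, so dip δ = arctan(0.44112) = 23.80°.
True thickness = vertical thickness × cos δ = 6 × cos 23.80° = 5.49 m.

5.49 m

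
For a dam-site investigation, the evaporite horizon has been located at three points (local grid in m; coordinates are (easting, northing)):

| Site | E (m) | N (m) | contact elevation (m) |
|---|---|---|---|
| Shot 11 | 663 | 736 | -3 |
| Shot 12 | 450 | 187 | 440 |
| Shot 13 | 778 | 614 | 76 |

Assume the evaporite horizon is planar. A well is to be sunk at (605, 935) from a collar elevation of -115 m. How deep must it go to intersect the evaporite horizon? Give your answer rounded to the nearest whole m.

32 m

Two edge vectors: Shot 11→Shot 12 = (-213, -549, 443), Shot 11→Shot 13 = (115, -122, 79).
Normal n = (Shot 11→Shot 12) × (Shot 11→Shot 13) = (10675, 67772, 89121).
So ∂z/∂E = −n_x/n_z = −0.11978 and ∂z/∂N = −n_y/n_z = −0.76045.
Intercept c from Shot 11: -3 + 79.41 + 559.69 = 636.11.
At (605, 935): z_contact = −72.5 − 711.0 + 636.11 = -147.4 m.
Depth below ground = -115 − (-147.4) = 32 m.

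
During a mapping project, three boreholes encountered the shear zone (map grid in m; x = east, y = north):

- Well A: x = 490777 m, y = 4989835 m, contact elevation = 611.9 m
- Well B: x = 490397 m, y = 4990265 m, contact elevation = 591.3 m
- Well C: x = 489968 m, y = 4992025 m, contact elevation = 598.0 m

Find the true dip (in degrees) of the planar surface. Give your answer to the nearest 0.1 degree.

Let the plane be z = a·x + b·y + c.
Well B−Well A: −380a + 430b = −20.6;  Well C−Well A: −809a + 2190b = −13.9.
Solving gives a = 0.08081, b = 0.02350.
Gradient magnitude |∇z| = √(a² + b²) = √(0.00653 + 0.00055) = 0.08416.
True dip = arctan(0.08416) = 4.8°, dipping toward WSW (azimuth ≈ 254°).

4.8°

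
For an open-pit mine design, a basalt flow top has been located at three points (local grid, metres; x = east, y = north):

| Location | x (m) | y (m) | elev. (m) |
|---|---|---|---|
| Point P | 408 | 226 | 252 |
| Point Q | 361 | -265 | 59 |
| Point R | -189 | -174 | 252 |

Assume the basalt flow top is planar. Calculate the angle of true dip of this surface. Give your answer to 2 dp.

Two edge vectors: Point P→Point Q = (-47, -491, -193), Point P→Point R = (-597, -400, 0).
Normal n = (Point P→Point Q) × (Point P→Point R) = (-77200, 115221, -274327).
So ∂z/∂x = −n_x/n_z = −0.28142 and ∂z/∂y = −n_y/n_z = 0.42001.
Gradient magnitude |∇z| = √(a² + b²) = √(0.07919 + 0.17641) = 0.50558.
True dip = arctan(0.50558) = 26.82°, dipping toward SE (azimuth ≈ 146°).

26.82°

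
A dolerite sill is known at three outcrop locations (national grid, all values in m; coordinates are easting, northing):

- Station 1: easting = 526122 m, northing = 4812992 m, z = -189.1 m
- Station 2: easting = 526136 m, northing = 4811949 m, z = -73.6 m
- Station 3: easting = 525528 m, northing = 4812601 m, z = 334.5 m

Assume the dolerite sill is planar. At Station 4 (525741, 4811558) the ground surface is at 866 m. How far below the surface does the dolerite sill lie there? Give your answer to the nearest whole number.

575 m

Let the plane be z = a·easting + b·northing + c.
Station 2−Station 1: 14a − 1043b = 115.5;  Station 3−Station 1: −594a − 391b = 523.6.
Solving gives a = −0.80150636, b = −0.12149673.
Then c = -189.1 − a·526122 − b·4812992 = 1006263.82.
At (525741, 4811558): z_contact = −421384.8 − 584588.6 + 1006263.82 = 290.5 m.
Depth below ground = 866 − 290.5 = 575 m.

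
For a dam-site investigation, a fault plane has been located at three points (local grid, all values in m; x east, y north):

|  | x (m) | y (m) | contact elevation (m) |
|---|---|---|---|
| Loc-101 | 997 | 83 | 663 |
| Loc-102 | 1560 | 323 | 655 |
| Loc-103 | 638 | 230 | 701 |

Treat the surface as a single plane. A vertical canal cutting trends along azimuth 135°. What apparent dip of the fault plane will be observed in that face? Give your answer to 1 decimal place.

Let the plane be z = a·x + b·y + c.
Loc-102−Loc-101: 563a + 240b = −8;  Loc-103−Loc-101: −359a + 147b = 38.
Solving gives a = −0.06095, b = 0.10965.
Unit vector along 135° is (sin 135°, cos 135°) = (0.7071, -0.7071).
Slope in that direction = a·(0.7071) + b·(-0.7071) = −0.12063.
Apparent dip = arctan|0.12063| = 6.9° (true dip is 7.2°, so apparent ≤ true as expected).

6.9°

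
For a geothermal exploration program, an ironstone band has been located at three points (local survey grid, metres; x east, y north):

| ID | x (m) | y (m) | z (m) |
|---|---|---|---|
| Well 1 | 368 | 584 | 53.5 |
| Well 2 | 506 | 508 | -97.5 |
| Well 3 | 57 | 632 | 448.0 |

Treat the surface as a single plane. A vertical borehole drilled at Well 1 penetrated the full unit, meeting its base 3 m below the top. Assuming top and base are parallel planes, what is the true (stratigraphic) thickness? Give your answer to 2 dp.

Two edge vectors: Well 1→Well 2 = (138, -76, -151), Well 1→Well 3 = (-311, 48, 394.5).
Normal n = (Well 1→Well 2) × (Well 1→Well 3) = (-22734, -7480, -17012).
So ∂z/∂x = −n_x/n_z = −1.33635 and ∂z/∂y = −n_y/n_z = −0.43969.
|∇z| = √(a²+b²) = 1.40683, so dip δ = arctan(1.40683) = 54.59°.
True thickness = vertical thickness × cos δ = 3 × cos 54.59° = 1.74 m.

1.74 m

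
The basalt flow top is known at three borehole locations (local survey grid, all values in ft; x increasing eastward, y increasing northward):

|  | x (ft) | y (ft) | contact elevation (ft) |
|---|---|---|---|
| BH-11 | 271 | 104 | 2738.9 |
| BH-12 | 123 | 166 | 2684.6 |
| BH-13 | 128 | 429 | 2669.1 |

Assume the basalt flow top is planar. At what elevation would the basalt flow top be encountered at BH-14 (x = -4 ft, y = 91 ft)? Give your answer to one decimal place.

2646.4 ft

Two edge vectors: BH-11→BH-12 = (-148, 62, -54.3), BH-11→BH-13 = (-143, 325, -69.8).
Normal n = (BH-11→BH-12) × (BH-11→BH-13) = (13319.9, -2565.5, -39234).
So ∂z/∂x = −n_x/n_z = 0.33950 and ∂z/∂y = −n_y/n_z = −0.06539.
Intercept c from BH-11: 2738.9 − 92.00 + 6.80 = 2653.70.
At (-4, 91): z = −1.4 − 6.0 + 2653.70 = 2646.4 ft.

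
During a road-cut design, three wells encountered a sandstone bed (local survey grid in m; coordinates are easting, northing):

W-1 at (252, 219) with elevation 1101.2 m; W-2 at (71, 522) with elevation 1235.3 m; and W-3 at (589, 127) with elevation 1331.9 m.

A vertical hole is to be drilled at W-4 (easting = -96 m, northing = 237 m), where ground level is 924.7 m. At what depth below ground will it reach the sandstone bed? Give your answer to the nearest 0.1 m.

Two edge vectors: W-1→W-2 = (-181, 303, 134.1), W-1→W-3 = (337, -92, 230.7).
Normal n = (W-1→W-2) × (W-1→W-3) = (82239.3, 86948.4, -85459).
So ∂z/∂easting = −n_x/n_z = 0.96232 and ∂z/∂northing = −n_y/n_z = 1.01743.
Intercept c from W-1: 1101.2 − 242.51 − 222.82 = 635.88.
At (-96, 237): z_contact = −92.38 + 241.13 + 635.88 = 784.62 m.
Depth below ground = 924.7 − 784.62 = 140.1 m.

140.1 m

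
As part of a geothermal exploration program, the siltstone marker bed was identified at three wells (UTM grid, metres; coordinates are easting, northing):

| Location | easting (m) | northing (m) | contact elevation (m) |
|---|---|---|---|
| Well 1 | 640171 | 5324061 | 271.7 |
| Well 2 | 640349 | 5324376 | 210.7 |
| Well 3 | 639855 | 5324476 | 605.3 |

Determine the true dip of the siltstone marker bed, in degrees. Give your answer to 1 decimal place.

38.2°

Two edge vectors: Well 1→Well 2 = (178, 315, -61), Well 1→Well 3 = (-316, 415, 333.6).
Normal n = (Well 1→Well 2) × (Well 1→Well 3) = (130399, -40104.8, 173410).
So ∂z/∂easting = −n_x/n_z = −0.75197 and ∂z/∂northing = −n_y/n_z = 0.23127.
Gradient magnitude |∇z| = √(a² + b²) = √(0.56546 + 0.05349) = 0.78673.
True dip = arctan(0.78673) = 38.2°, dipping toward ESE (azimuth ≈ 107°).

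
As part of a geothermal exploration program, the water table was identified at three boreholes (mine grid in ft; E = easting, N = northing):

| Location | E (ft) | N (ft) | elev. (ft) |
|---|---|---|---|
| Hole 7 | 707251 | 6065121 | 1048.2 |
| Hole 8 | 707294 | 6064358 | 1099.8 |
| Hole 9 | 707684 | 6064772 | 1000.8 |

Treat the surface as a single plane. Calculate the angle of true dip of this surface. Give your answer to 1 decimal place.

10.7°

Let the plane be z = a·E + b·N + c.
Hole 8−Hole 7: 43a − 763b = 51.6;  Hole 9−Hole 7: 433a − 349b = −47.4.
Solving gives a = −0.17178, b = −0.07731.
Gradient magnitude |∇z| = √(a² + b²) = √(0.02951 + 0.00598) = 0.18837.
True dip = arctan(0.18837) = 10.7°, dipping toward ENE (azimuth ≈ 066°).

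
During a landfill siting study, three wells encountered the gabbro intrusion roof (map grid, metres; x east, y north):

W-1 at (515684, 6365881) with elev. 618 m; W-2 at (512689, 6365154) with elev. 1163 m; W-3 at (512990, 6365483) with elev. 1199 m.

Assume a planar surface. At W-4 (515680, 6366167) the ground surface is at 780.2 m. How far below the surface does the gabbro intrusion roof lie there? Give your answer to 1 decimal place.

59.7 m

Two edge vectors: W-1→W-2 = (-2995, -727, 545), W-1→W-3 = (-2694, -398, 581).
Normal n = (W-1→W-2) × (W-1→W-3) = (-205477, 271865, -766528).
So ∂z/∂x = −n_x/n_z = −0.268061963 and ∂z/∂y = −n_y/n_z = 0.354670671.
Intercept c from W-1: 618 + 138235.27 − 2257791.28 = −2118938.02.
At (515680, 6366167): z_contact = −138234.19 + 2257892.72 − 2118938.02 = 720.51 m.
Depth below ground = 780.2 − 720.51 = 59.7 m.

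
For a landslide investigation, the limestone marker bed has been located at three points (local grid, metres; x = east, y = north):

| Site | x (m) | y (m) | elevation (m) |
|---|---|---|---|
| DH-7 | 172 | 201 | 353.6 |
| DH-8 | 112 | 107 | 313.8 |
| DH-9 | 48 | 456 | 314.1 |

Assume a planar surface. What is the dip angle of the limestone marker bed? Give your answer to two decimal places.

Let the plane be z = a·x + b·y + c.
DH-8−DH-7: −60a − 94b = −39.8;  DH-9−DH-7: −124a + 255b = −39.5.
Solving gives a = 0.51425, b = 0.09516.
Gradient magnitude |∇z| = √(a² + b²) = √(0.26445 + 0.00906) = 0.52298.
True dip = arctan(0.52298) = 27.61°, dipping toward W (azimuth ≈ 260°).

27.61°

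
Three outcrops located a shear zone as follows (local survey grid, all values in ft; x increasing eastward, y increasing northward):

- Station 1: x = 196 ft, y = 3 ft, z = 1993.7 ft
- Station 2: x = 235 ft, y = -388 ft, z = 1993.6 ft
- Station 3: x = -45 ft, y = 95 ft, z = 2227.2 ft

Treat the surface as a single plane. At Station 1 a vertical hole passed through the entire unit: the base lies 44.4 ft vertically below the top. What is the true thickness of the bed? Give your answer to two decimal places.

Let the plane be z = a·x + b·y + c.
Station 2−Station 1: 39a − 391b = −0.1;  Station 3−Station 1: −241a + 92b = 233.5.
Solving gives a = −1.00713, b = −0.10020.
|∇z| = √(a²+b²) = 1.01210, so dip δ = arctan(1.01210) = 45.34°.
True thickness = vertical thickness × cos δ = 44.4 × cos 45.34° = 31.21 ft.

31.21 ft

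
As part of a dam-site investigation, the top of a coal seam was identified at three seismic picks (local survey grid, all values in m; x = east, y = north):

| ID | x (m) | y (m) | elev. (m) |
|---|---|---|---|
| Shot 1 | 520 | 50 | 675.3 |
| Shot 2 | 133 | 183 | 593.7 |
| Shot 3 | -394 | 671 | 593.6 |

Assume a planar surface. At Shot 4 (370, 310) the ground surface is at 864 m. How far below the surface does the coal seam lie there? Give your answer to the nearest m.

Two edge vectors: Shot 1→Shot 2 = (-387, 133, -81.6), Shot 1→Shot 3 = (-914, 621, -81.7).
Normal n = (Shot 1→Shot 2) × (Shot 1→Shot 3) = (39807.5, 42964.5, -118765).
So ∂z/∂x = −n_x/n_z = 0.33518 and ∂z/∂y = −n_y/n_z = 0.36176.
Intercept c from Shot 1: 675.3 − 174.29 − 18.09 = 482.92.
At (370, 310): z_contact = 124.0 + 112.1 + 482.92 = 719.1 m.
Depth below ground = 864 − 719.1 = 145 m.

145 m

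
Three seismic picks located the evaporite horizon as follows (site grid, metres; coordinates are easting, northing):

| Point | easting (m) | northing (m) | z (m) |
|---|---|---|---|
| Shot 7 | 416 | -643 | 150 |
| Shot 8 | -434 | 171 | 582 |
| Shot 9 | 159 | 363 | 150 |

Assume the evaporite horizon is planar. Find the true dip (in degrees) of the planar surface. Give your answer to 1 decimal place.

Let the plane be z = a·easting + b·northing + c.
Shot 8−Shot 7: −850a + 814b = 432;  Shot 9−Shot 7: −257a + 1006b = 0.
Solving gives a = −0.67285, b = −0.17189.
Gradient magnitude |∇z| = √(a² + b²) = √(0.45272 + 0.02955) = 0.69445.
True dip = arctan(0.69445) = 34.8°, dipping toward ENE (azimuth ≈ 076°).

34.8°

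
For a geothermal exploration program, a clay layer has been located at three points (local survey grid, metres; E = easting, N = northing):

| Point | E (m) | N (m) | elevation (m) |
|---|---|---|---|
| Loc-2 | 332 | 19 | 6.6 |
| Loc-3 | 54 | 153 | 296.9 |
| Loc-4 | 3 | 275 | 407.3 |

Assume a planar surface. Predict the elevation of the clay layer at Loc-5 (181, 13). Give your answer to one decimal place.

Let the plane be z = a·E + b·N + c.
Loc-3−Loc-2: −278a + 134b = 290.3;  Loc-4−Loc-2: −329a + 256b = 400.7.
Solving gives a = −0.76150, b = 0.58659.
Then c = 6.6 − a·332 − b·19 = 248.27.
At (181, 13): z = −137.8 + 7.6 + 248.27 = 118.1 m.

118.1 m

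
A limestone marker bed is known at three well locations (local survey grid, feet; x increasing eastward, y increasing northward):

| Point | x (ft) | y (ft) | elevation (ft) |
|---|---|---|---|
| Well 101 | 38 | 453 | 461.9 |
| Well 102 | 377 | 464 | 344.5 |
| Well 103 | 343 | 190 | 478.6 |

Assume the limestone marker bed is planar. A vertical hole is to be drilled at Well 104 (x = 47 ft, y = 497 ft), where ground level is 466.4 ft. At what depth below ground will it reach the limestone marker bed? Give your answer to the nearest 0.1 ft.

Two edge vectors: Well 101→Well 102 = (339, 11, -117.4), Well 101→Well 103 = (305, -263, 16.7).
Normal n = (Well 101→Well 102) × (Well 101→Well 103) = (-30692.5, -41468.3, -92512).
So ∂z/∂x = −n_x/n_z = −0.33177 and ∂z/∂y = −n_y/n_z = −0.44825.
Intercept c from Well 101: 461.9 + 12.61 + 203.06 = 677.56.
At (47, 497): z_contact = −15.59 − 222.78 + 677.56 = 439.19 ft.
Depth below ground = 466.4 − 439.19 = 27.2 ft.

27.2 ft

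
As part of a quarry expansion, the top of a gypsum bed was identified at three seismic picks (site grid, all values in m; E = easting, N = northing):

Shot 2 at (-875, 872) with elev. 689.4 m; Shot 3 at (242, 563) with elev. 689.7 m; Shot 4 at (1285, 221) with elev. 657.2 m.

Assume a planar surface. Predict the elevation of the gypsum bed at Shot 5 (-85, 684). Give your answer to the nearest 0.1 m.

708.3 m

Let the plane be z = a·E + b·N + c.
Shot 3−Shot 2: 1117a − 309b = 0.3;  Shot 4−Shot 2: 2160a − 651b = −32.2.
Solving gives a = 0.169858, b = 0.613046.
Then c = 689.4 − a·-875 − b·872 = 303.45.
At (-85, 684): z = −14.4 + 419.3 + 303.45 = 708.3 m.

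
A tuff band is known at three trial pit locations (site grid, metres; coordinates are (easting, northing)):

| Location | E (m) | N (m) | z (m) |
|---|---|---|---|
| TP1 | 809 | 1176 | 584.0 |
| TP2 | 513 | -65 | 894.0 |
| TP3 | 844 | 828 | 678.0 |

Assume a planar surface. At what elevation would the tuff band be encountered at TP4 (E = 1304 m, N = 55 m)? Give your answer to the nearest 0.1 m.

Two edge vectors: TP1→TP2 = (-296, -1241, 310), TP1→TP3 = (35, -348, 94).
Normal n = (TP1→TP2) × (TP1→TP3) = (-8774, 38674, 146443).
So ∂z/∂E = −n_x/n_z = 0.059914 and ∂z/∂N = −n_y/n_z = −0.264089.
Intercept c from TP1: 584 − 48.47 + 310.57 = 846.10.
At (1304, 55): z = 78.1 − 14.5 + 846.10 = 909.7 m.

909.7 m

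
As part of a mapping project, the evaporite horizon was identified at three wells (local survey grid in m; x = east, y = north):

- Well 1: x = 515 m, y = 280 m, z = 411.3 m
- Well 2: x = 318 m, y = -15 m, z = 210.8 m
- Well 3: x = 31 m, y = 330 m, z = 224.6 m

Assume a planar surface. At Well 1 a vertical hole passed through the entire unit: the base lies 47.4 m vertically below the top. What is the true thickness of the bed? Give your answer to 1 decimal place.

41.0 m

Two edge vectors: Well 1→Well 2 = (-197, -295, -200.5), Well 1→Well 3 = (-484, 50, -186.7).
Normal n = (Well 1→Well 2) × (Well 1→Well 3) = (65101.5, 60262.1, -152630).
So ∂z/∂x = −n_x/n_z = 0.42653 and ∂z/∂y = −n_y/n_z = 0.39482.
|∇z| = √(a²+b²) = 0.58122, so dip δ = arctan(0.58122) = 30.17°.
True thickness = vertical thickness × cos δ = 47.4 × cos 30.17° = 41.0 m.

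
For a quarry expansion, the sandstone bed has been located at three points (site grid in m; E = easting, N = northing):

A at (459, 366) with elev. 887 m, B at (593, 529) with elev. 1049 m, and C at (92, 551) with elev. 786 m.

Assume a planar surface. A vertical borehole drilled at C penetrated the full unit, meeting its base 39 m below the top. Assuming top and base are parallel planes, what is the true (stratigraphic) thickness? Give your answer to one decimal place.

Let the plane be z = a·E + b·N + c.
B−A: 134a + 163b = 162;  C−A: −367a + 185b = −101.
Solving gives a = 0.54878, b = 0.54272.
|∇z| = √(a²+b²) = 0.77182, so dip δ = arctan(0.77182) = 37.66°.
True thickness = vertical thickness × cos δ = 39 × cos 37.66° = 30.9 m.

30.9 m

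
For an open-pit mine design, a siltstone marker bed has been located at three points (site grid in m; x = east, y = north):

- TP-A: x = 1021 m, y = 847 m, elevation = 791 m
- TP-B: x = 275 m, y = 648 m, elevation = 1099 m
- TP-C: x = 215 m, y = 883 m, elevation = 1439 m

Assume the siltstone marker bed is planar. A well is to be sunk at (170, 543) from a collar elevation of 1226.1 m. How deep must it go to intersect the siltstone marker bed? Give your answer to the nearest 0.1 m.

180.4 m

Let the plane be z = a·x + b·y + c.
TP-B−TP-A: −746a − 199b = 308;  TP-C−TP-A: −806a + 36b = 648.
Solving gives a = −0.747877, b = 1.255861.
Then c = 791 − a·1021 − b·847 = 490.87.
At (170, 543): z_contact = −127.14 + 681.93 + 490.87 = 1045.66 m.
Depth below ground = 1226.1 − 1045.66 = 180.4 m.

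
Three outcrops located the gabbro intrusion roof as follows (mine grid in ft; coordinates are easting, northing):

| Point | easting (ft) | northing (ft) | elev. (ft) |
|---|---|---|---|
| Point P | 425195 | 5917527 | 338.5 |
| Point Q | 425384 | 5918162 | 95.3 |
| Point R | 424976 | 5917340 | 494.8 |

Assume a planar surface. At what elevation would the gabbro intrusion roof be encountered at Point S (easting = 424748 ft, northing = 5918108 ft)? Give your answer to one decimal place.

Let the plane be z = a·easting + b·northing + c.
Point Q−Point P: 189a + 635b = −243.2;  Point R−Point P: −219a − 187b = 156.3.
Solving gives a = −0.518425214, b = −0.228689188.
Then c = 338.5 − a·425195 − b·5917527 = 1574044.76.
At (424748, 5918108): z = −220200.1 − 1353407.3 + 1574044.76 = 437.4 ft.

437.4 ft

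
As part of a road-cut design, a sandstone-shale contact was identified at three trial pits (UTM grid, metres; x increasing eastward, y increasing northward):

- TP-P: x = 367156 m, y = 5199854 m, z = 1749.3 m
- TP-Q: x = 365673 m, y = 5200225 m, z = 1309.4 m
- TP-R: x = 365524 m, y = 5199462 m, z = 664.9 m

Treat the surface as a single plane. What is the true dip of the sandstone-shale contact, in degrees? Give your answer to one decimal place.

41.8°

Two edge vectors: TP-P→TP-Q = (-1483, 371, -439.9), TP-P→TP-R = (-1632, -392, -1084.4).
Normal n = (TP-P→TP-Q) × (TP-P→TP-R) = (-574753.2, -890248.4, 1186808).
So ∂z/∂x = −n_x/n_z = 0.48428 and ∂z/∂y = −n_y/n_z = 0.75012.
Gradient magnitude |∇z| = √(a² + b²) = √(0.23453 + 0.56268) = 0.89287.
True dip = arctan(0.89287) = 41.8°, dipping toward SSW (azimuth ≈ 213°).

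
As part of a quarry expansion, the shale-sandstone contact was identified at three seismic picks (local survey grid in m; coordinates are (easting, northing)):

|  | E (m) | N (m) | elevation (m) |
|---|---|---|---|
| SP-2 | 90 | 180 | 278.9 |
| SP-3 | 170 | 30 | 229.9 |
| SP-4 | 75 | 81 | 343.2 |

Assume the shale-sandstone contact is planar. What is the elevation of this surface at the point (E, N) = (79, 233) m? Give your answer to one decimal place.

271.6 m

Let the plane be z = a·E + b·N + c.
SP-3−SP-2: 80a − 150b = −49;  SP-4−SP-2: −15a − 99b = 64.3.
Solving gives a = −1.42537, b = −0.43353.
Then c = 278.9 − a·90 − b·180 = 485.22.
At (79, 233): z = −112.6 − 101.0 + 485.22 = 271.6 m.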